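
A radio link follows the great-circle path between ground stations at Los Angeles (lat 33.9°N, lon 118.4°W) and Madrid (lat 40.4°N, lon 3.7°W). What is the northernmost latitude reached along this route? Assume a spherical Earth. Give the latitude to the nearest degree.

≈ 55°N

The great circle lies in the plane with unit normal n̂ = (p₁ × p₂)/|p₁ × p₂|.
Here n̂_z ≈ +0.577; the vertex latitude is φ_max = arccos|n̂_z| ≈ 54.8°.
Check via Clairaut: cos φ_max = |cos φ₁| · sin C = cos(33.9°)·sin(44.0°) ≈ 0.577, again giving ≈ 54.8°.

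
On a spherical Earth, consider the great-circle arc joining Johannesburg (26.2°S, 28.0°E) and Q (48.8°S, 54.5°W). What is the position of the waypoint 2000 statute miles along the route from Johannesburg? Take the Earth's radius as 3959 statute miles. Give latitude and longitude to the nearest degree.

≈ (44°S, 1°W)

The haversine formula gives a central angle δ ≈ 1.149 rad (65.8°) between the endpoints. The total great-circle distance is δ·R ≈ 1.149 × 3959 ≈ 4549 mi, so the target fraction is f = 2000/4549 ≈ 0.440.
Interpolate at f ≈ 0.440 with slerp weights a = sin((1−f)δ)/sin δ ≈ 0.658, b = sin(fδ)/sin δ ≈ 0.530.
p = a·p₁ + b·p₂ ≈ (0.724, -0.007, -0.690); φ = arcsin(p_z) ≈ -43.60°, λ = atan2(p_y, p_x) ≈ -0.58°.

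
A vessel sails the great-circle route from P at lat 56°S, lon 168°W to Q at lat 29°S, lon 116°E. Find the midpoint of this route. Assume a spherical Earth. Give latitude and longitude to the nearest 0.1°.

Convert each endpoint to a unit vector on the sphere (x = cos φ cos λ, y = cos φ sin λ, z = sin φ).
The central angle between the endpoints is δ = arccos(p₁·p₂) ≈ 1.024 rad (58.7°).
Interpolate at f = 1/2 with slerp weights a = sin((1−f)δ)/sin δ ≈ 0.573, b = sin(fδ)/sin δ ≈ 0.573.
p = a·p₁ + b·p₂ ≈ (-0.534, 0.384, -0.753); φ = arcsin(p_z) ≈ -48.89°, λ = atan2(p_y, p_x) ≈ 144.25°.

≈ lat 48.9°S, lon 144.2°E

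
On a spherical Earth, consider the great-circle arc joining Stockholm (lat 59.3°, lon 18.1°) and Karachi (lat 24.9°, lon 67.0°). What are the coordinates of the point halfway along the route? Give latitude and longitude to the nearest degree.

Convert each endpoint to a unit vector on the sphere (x = cos φ cos λ, y = cos φ sin λ, z = sin φ).
The central angle between the endpoints is δ = arccos(p₁·p₂) ≈ 0.841 rad (48.2°).
Interpolate at f = 1/2 with slerp weights a = sin((1−f)δ)/sin δ ≈ 0.548, b = sin(fδ)/sin δ ≈ 0.548.
p = a·p₁ + b·p₂ ≈ (0.460, 0.544, 0.702); φ = arcsin(p_z) ≈ 44.56°, λ = atan2(p_y, p_x) ≈ 49.80°.

≈ lat 45°, lon 50°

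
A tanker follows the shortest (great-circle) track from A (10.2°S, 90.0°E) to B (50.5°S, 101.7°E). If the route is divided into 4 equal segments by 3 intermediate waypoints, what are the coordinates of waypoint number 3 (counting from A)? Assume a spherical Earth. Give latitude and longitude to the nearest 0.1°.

≈ (40.5°S, 97.6°E)

Convert each endpoint to a unit vector on the sphere (x = cos φ cos λ, y = cos φ sin λ, z = sin φ).
The central angle between the endpoints is δ = arccos(p₁·p₂) ≈ 0.723 rad (41.4°).
Interpolate at f = 3/4 with slerp weights a = sin((1−f)δ)/sin δ ≈ 0.272, b = sin(fδ)/sin δ ≈ 0.780.
p = a·p₁ + b·p₂ ≈ (-0.101, 0.753, -0.650); φ = arcsin(p_z) ≈ -40.54°, λ = atan2(p_y, p_x) ≈ 97.61°.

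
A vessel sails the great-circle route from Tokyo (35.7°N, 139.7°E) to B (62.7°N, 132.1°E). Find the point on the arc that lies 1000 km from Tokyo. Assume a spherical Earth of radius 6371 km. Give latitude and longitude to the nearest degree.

From cos δ = sin φ₁ sin φ₂ + cos φ₁ cos φ₂ cos Δλ, the central angle is δ ≈ 0.478 rad (27.4°). The total great-circle distance is δ·R ≈ 0.478 × 6371 ≈ 3048 km, so the target fraction is f = 1000/3048 ≈ 0.328.
Interpolate at f ≈ 0.328 with slerp weights a = sin((1−f)δ)/sin δ ≈ 0.686, b = sin(fδ)/sin δ ≈ 0.340.
p = a·p₁ + b·p₂ ≈ (-0.529, 0.476, 0.702); φ = arcsin(p_z) ≈ 44.60°, λ = atan2(p_y, p_x) ≈ 138.04°.

≈ (45°N, 138°E)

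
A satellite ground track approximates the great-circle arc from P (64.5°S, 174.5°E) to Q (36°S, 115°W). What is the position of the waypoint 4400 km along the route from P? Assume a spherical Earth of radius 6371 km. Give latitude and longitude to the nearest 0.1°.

≈ (44.4°S, 122.5°W)

Write both endpoints as unit vectors p₁, p₂ with components (cos φ cos λ, cos φ sin λ, sin φ).
The central angle between the endpoints is δ = arccos(p₁·p₂) ≈ 0.867 rad (49.7°). The total great-circle distance is δ·R ≈ 0.867 × 6371 ≈ 5526 km, so the target fraction is f = 4400/5526 ≈ 0.796.
Interpolate at f ≈ 0.796 with slerp weights a = sin((1−f)δ)/sin δ ≈ 0.231, b = sin(fδ)/sin δ ≈ 0.835.
p = a·p₁ + b·p₂ ≈ (-0.384, -0.603, -0.699); φ = arcsin(p_z) ≈ -44.35°, λ = atan2(p_y, p_x) ≈ -122.52°.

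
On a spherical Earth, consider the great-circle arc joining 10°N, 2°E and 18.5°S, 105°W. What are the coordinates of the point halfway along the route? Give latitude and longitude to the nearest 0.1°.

Write both endpoints as unit vectors p₁, p₂ with components (cos φ cos λ, cos φ sin λ, sin φ).
The central angle between the endpoints is δ = arccos(p₁·p₂) ≈ 1.905 rad (109.2°).
Interpolate at f = 1/2 with slerp weights a = sin((1−f)δ)/sin δ ≈ 0.863, b = sin(fδ)/sin δ ≈ 0.863.
p = a·p₁ + b·p₂ ≈ (0.637, -0.761, -0.124); φ = arcsin(p_z) ≈ -7.12°, λ = atan2(p_y, p_x) ≈ -50.04°.

≈ 7.1°S, 50.0°W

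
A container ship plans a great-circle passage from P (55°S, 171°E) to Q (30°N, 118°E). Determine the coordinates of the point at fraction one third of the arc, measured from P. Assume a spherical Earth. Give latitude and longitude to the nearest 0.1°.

≈ (28.3°S, 146.1°E)

Convert each endpoint to a unit vector on the sphere (x = cos φ cos λ, y = cos φ sin λ, z = sin φ).
The central angle between the endpoints is δ = arccos(p₁·p₂) ≈ 1.682 rad (96.4°).
Interpolate at f = 1/3 with slerp weights a = sin((1−f)δ)/sin δ ≈ 0.906, b = sin(fδ)/sin δ ≈ 0.535.
p = a·p₁ + b·p₂ ≈ (-0.731, 0.490, -0.475); φ = arcsin(p_z) ≈ -28.35°, λ = atan2(p_y, p_x) ≈ 146.14°.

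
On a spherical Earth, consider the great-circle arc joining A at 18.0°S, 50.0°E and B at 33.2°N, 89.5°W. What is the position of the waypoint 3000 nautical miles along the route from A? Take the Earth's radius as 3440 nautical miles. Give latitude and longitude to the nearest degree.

Convert each endpoint to a unit vector on the sphere (x = cos φ cos λ, y = cos φ sin λ, z = sin φ).
The central angle between the endpoints is δ = arccos(p₁·p₂) ≈ 2.456 rad (140.7°). The total great-circle distance is δ·R ≈ 2.456 × 3440 ≈ 8450 nmi, so the target fraction is f = 3000/8450 ≈ 0.355.
Interpolate at f ≈ 0.355 with slerp weights a = sin((1−f)δ)/sin δ ≈ 1.580, b = sin(fδ)/sin δ ≈ 1.210.
p = a·p₁ + b·p₂ ≈ (0.975, 0.139, 0.174); φ = arcsin(p_z) ≈ 10.04°, λ = atan2(p_y, p_x) ≈ 8.10°.

≈ 10°N, 8°E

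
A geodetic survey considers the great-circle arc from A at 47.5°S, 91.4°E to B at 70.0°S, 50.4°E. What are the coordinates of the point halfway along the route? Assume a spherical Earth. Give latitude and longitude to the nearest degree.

≈ 60°S, 78°E

Convert each endpoint to a unit vector on the sphere (x = cos φ cos λ, y = cos φ sin λ, z = sin φ).
The central angle between the endpoints is δ = arccos(p₁·p₂) ≈ 0.521 rad (29.9°).
Interpolate at f = 1/2 with slerp weights a = sin((1−f)δ)/sin δ ≈ 0.517, b = sin(fδ)/sin δ ≈ 0.517.
p = a·p₁ + b·p₂ ≈ (0.104, 0.486, -0.868); φ = arcsin(p_z) ≈ -60.20°, λ = atan2(p_y, p_x) ≈ 77.89°.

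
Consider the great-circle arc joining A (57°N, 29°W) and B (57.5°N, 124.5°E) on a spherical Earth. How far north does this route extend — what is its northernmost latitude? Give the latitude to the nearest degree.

≈ 82°N

The great circle lies in the plane with unit normal n̂ = (p₁ × p₂)/|p₁ × p₂|.
Here n̂_z ≈ +0.146; the vertex latitude is φ_max = arccos|n̂_z| ≈ 81.6°.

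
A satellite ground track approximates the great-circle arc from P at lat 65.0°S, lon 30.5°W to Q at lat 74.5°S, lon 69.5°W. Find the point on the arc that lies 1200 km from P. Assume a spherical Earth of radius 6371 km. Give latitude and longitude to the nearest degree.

≈ lat 72°S, lon 53°W

Write both endpoints as unit vectors p₁, p₂ with components (cos φ cos λ, cos φ sin λ, sin φ).
The central angle between the endpoints is δ = arccos(p₁·p₂) ≈ 0.280 rad (16.0°). The total great-circle distance is δ·R ≈ 0.280 × 6371 ≈ 1782 km, so the target fraction is f = 1200/1782 ≈ 0.673.
Interpolate at f ≈ 0.673 with slerp weights a = sin((1−f)δ)/sin δ ≈ 0.331, b = sin(fδ)/sin δ ≈ 0.678.
p = a·p₁ + b·p₂ ≈ (0.184, -0.241, -0.953); φ = arcsin(p_z) ≈ -72.37°, λ = atan2(p_y, p_x) ≈ -52.62°.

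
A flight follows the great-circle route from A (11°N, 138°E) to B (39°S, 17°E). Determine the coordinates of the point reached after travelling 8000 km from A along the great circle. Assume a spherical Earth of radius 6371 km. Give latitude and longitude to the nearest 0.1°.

Write both endpoints as unit vectors p₁, p₂ with components (cos φ cos λ, cos φ sin λ, sin φ).
The central angle between the endpoints is δ = arccos(p₁·p₂) ≈ 2.109 rad (120.9°). The total great-circle distance is δ·R ≈ 2.109 × 6371 ≈ 13439 km, so the target fraction is f = 8000/13439 ≈ 0.595.
Interpolate at f ≈ 0.595 with slerp weights a = sin((1−f)δ)/sin δ ≈ 0.878, b = sin(fδ)/sin δ ≈ 1.108.
p = a·p₁ + b·p₂ ≈ (0.183, 0.828, -0.529); φ = arcsin(p_z) ≈ -31.97°, λ = atan2(p_y, p_x) ≈ 77.57°.

≈ (32.0°S, 77.6°E)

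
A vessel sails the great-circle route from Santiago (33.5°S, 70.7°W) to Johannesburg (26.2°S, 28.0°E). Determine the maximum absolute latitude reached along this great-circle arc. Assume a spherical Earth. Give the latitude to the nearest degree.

≈ 42°S

The great circle lies in the plane with unit normal n̂ = (p₁ × p₂)/|p₁ × p₂|.
Here n̂_z ≈ +0.746; the vertex latitude is φ_max = arccos|n̂_z| ≈ 41.8°.
Check via Clairaut: cos φ_max = |cos φ₁| · sin C = cos(33.5°)·sin(116.5°) ≈ 0.746, again giving ≈ 41.8°.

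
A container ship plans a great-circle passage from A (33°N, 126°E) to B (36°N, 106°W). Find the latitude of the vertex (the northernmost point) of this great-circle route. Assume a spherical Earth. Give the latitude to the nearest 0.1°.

The great circle lies in the plane with unit normal n̂ = (p₁ × p₂)/|p₁ × p₂|.
Here n̂_z ≈ +0.537; the vertex latitude is φ_max = arccos|n̂_z| ≈ 57.5°.
Check via Clairaut: cos φ_max = |cos φ₁| · sin C = cos(33.0°)·sin(39.8°) ≈ 0.537, again giving ≈ 57.5°.

≈ 57.5°N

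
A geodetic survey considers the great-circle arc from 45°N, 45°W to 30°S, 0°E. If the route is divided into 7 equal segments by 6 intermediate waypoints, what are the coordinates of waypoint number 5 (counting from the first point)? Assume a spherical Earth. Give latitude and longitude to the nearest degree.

≈ 8°S, 12°W

From cos δ = sin φ₁ sin φ₂ + cos φ₁ cos φ₂ cos Δλ, the central angle is δ ≈ 1.491 rad (85.4°).
Interpolate at f = 5/7 with slerp weights a = sin((1−f)δ)/sin δ ≈ 0.415, b = sin(fδ)/sin δ ≈ 0.878.
p = a·p₁ + b·p₂ ≈ (0.967, -0.207, -0.146); φ = arcsin(p_z) ≈ -8.38°, λ = atan2(p_y, p_x) ≈ -12.10°.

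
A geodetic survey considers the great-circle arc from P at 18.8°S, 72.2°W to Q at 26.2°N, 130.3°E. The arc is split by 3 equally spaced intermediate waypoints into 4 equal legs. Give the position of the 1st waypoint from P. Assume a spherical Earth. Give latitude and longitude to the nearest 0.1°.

Write both endpoints as unit vectors p₁, p₂ with components (cos φ cos λ, cos φ sin λ, sin φ).
The central angle between the endpoints is δ = arccos(p₁·p₂) ≈ 2.757 rad (158.0°).
Interpolate at f = 1/4 with slerp weights a = sin((1−f)δ)/sin δ ≈ 2.344, b = sin(fδ)/sin δ ≈ 1.696.
p = a·p₁ + b·p₂ ≈ (-0.306, -0.952, -0.007); φ = arcsin(p_z) ≈ -0.38°, λ = atan2(p_y, p_x) ≈ -107.81°.

≈ 0.4°S, 107.8°W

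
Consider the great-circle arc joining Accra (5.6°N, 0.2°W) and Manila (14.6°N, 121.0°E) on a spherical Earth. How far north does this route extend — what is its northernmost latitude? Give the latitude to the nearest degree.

≈ 21°N

The great circle lies in the plane with unit normal n̂ = (p₁ × p₂)/|p₁ × p₂|.
Here n̂_z ≈ +0.936; the vertex latitude is φ_max = arccos|n̂_z| ≈ 20.7°.
Check via Clairaut: cos φ_max = |cos φ₁| · sin C = cos(5.6°)·sin(70.1°) ≈ 0.936, again giving ≈ 20.7°.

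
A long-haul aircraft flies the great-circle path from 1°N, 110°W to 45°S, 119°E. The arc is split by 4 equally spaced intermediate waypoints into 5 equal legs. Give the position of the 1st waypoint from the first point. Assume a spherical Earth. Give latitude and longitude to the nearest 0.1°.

Convert each endpoint to a unit vector on the sphere (x = cos φ cos λ, y = cos φ sin λ, z = sin φ).
The central angle between the endpoints is δ = arccos(p₁·p₂) ≈ 2.067 rad (118.4°).
Interpolate at f = 1/5 with slerp weights a = sin((1−f)δ)/sin δ ≈ 1.133, b = sin(fδ)/sin δ ≈ 0.457.
p = a·p₁ + b·p₂ ≈ (-0.544, -0.782, -0.303); φ = arcsin(p_z) ≈ -17.65°, λ = atan2(p_y, p_x) ≈ -124.82°.

≈ 17.7°S, 124.8°W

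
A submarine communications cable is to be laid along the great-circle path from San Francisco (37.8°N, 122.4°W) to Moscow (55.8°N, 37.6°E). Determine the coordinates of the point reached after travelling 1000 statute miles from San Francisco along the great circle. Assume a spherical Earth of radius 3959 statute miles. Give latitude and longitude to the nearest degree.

≈ (52°N, 118°W)

Convert each endpoint to a unit vector on the sphere (x = cos φ cos λ, y = cos φ sin λ, z = sin φ).
The central angle between the endpoints is δ = arccos(p₁·p₂) ≈ 1.481 rad (84.9°). The total great-circle distance is δ·R ≈ 1.481 × 3959 ≈ 5864 mi, so the target fraction is f = 1000/5864 ≈ 0.171.
Interpolate at f ≈ 0.171 with slerp weights a = sin((1−f)δ)/sin δ ≈ 0.946, b = sin(fδ)/sin δ ≈ 0.251.
p = a·p₁ + b·p₂ ≈ (-0.289, -0.545, 0.787); φ = arcsin(p_z) ≈ 51.93°, λ = atan2(p_y, p_x) ≈ -117.91°.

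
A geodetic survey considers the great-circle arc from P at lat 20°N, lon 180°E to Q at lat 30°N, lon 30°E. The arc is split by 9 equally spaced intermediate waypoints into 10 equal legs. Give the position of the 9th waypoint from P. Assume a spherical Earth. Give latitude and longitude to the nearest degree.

Write both endpoints as unit vectors p₁, p₂ with components (cos φ cos λ, cos φ sin λ, sin φ).
The central angle between the endpoints is δ = arccos(p₁·p₂) ≈ 2.134 rad (122.3°).
Interpolate at f = 9/10 with slerp weights a = sin((1−f)δ)/sin δ ≈ 0.250, b = sin(fδ)/sin δ ≈ 1.111.
p = a·p₁ + b·p₂ ≈ (0.598, 0.481, 0.641); φ = arcsin(p_z) ≈ 39.88°, λ = atan2(p_y, p_x) ≈ 38.82°.

≈ lat 40°N, lon 39°E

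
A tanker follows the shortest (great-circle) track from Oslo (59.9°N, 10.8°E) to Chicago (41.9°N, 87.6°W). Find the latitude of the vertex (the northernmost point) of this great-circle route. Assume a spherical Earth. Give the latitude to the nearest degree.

The great circle lies in the plane with unit normal n̂ = (p₁ × p₂)/|p₁ × p₂|.
Here n̂_z ≈ -0.433; the vertex latitude is φ_max = arccos|n̂_z| ≈ 64.3°.
Check via Clairaut: cos φ_max = |cos φ₁| · sin C = cos(59.9°)·sin(59.8°) ≈ 0.433, again giving ≈ 64.3°.

≈ 64°N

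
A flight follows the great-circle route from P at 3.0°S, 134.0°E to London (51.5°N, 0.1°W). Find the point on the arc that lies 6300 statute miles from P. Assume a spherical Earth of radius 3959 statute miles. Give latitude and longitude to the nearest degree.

≈ 59°N, 47°E

Write both endpoints as unit vectors p₁, p₂ with components (cos φ cos λ, cos φ sin λ, sin φ).
The central angle between the endpoints is δ = arccos(p₁·p₂) ≈ 2.064 rad (118.3°). The total great-circle distance is δ·R ≈ 2.064 × 3959 ≈ 8172 mi, so the target fraction is f = 6300/8172 ≈ 0.771.
Interpolate at f ≈ 0.771 with slerp weights a = sin((1−f)δ)/sin δ ≈ 0.517, b = sin(fδ)/sin δ ≈ 1.135.
p = a·p₁ + b·p₂ ≈ (0.348, 0.370, 0.861); φ = arcsin(p_z) ≈ 59.47°, λ = atan2(p_y, p_x) ≈ 46.78°.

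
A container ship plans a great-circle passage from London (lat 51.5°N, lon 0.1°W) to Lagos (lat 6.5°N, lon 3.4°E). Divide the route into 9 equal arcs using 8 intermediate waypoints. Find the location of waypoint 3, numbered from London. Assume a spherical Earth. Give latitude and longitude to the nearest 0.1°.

≈ lat 36.5°N, lon 1.5°E

Write both endpoints as unit vectors p₁, p₂ with components (cos φ cos λ, cos φ sin λ, sin φ).
The central angle between the endpoints is δ = arccos(p₁·p₂) ≈ 0.787 rad (45.1°).
Interpolate at f = 3/9 with slerp weights a = sin((1−f)δ)/sin δ ≈ 0.707, b = sin(fδ)/sin δ ≈ 0.366.
p = a·p₁ + b·p₂ ≈ (0.803, 0.021, 0.595); φ = arcsin(p_z) ≈ 36.51°, λ = atan2(p_y, p_x) ≈ 1.48°.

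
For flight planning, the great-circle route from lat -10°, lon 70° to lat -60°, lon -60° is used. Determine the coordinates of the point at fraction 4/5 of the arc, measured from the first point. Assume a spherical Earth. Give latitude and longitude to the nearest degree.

≈ lat -68°, lon -17°

Convert each endpoint to a unit vector on the sphere (x = cos φ cos λ, y = cos φ sin λ, z = sin φ).
The central angle between the endpoints is δ = arccos(p₁·p₂) ≈ 1.738 rad (99.6°).
Interpolate at f = 4/5 with slerp weights a = sin((1−f)δ)/sin δ ≈ 0.345, b = sin(fδ)/sin δ ≈ 0.998.
p = a·p₁ + b·p₂ ≈ (0.366, -0.112, -0.924); φ = arcsin(p_z) ≈ -67.51°, λ = atan2(p_y, p_x) ≈ -17.08°.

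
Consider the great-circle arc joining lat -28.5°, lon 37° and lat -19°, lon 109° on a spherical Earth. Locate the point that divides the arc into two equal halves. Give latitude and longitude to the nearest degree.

≈ lat -29°, lon 75°

Convert each endpoint to a unit vector on the sphere (x = cos φ cos λ, y = cos φ sin λ, z = sin φ).
The central angle between the endpoints is δ = arccos(p₁·p₂) ≈ 1.146 rad (65.7°).
Interpolate at f = 1/2 with slerp weights a = sin((1−f)δ)/sin δ ≈ 0.595, b = sin(fδ)/sin δ ≈ 0.595.
p = a·p₁ + b·p₂ ≈ (0.234, 0.847, -0.478); φ = arcsin(p_z) ≈ -28.53°, λ = atan2(p_y, p_x) ≈ 74.52°.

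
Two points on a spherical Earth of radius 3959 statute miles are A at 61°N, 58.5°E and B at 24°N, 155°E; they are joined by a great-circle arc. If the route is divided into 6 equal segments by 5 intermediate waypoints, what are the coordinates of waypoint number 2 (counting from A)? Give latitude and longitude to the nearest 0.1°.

Convert each endpoint to a unit vector on the sphere (x = cos φ cos λ, y = cos φ sin λ, z = sin φ).
The central angle between the endpoints is δ = arccos(p₁·p₂) ≈ 1.260 rad (72.2°).
Interpolate at f = 2/6 with slerp weights a = sin((1−f)δ)/sin δ ≈ 0.782, b = sin(fδ)/sin δ ≈ 0.428.
p = a·p₁ + b·p₂ ≈ (-0.156, 0.489, 0.858); φ = arcsin(p_z) ≈ 59.13°, λ = atan2(p_y, p_x) ≈ 107.76°.

≈ 59.1°N, 107.8°E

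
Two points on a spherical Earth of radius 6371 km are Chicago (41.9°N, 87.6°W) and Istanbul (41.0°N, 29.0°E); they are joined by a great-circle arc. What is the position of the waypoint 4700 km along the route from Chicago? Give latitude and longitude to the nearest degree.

Write both endpoints as unit vectors p₁, p₂ with components (cos φ cos λ, cos φ sin λ, sin φ).
The central angle between the endpoints is δ = arccos(p₁·p₂) ≈ 1.383 rad (79.2°). The total great-circle distance is δ·R ≈ 1.383 × 6371 ≈ 8812 km, so the target fraction is f = 4700/8812 ≈ 0.533.
Interpolate at f ≈ 0.533 with slerp weights a = sin((1−f)δ)/sin δ ≈ 0.612, b = sin(fδ)/sin δ ≈ 0.685.
p = a·p₁ + b·p₂ ≈ (0.471, -0.205, 0.858); φ = arcsin(p_z) ≈ 59.10°, λ = atan2(p_y, p_x) ≈ -23.50°.

≈ 59°N, 24°W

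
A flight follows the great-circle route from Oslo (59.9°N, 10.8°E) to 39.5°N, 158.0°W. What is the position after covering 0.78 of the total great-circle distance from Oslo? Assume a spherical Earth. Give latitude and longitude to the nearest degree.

From cos δ = sin φ₁ sin φ₂ + cos φ₁ cos φ₂ cos Δλ, the central angle is δ ≈ 1.399 rad (80.2°).
Interpolate at f = 0.78 with slerp weights a = sin((1−f)δ)/sin δ ≈ 0.308, b = sin(fδ)/sin δ ≈ 0.901.
p = a·p₁ + b·p₂ ≈ (-0.493, -0.231, 0.839); φ = arcsin(p_z) ≈ 57.02°, λ = atan2(p_y, p_x) ≈ -154.85°.

≈ 57°N, 155°W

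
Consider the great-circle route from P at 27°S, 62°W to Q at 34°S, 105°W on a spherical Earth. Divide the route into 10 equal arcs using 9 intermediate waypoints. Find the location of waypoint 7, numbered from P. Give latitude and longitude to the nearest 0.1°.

≈ 33.5°S, 91.5°W

From cos δ = sin φ₁ sin φ₂ + cos φ₁ cos φ₂ cos Δλ, the central angle is δ ≈ 0.653 rad (37.4°).
Interpolate at f = 7/10 with slerp weights a = sin((1−f)δ)/sin δ ≈ 0.320, b = sin(fδ)/sin δ ≈ 0.726.
p = a·p₁ + b·p₂ ≈ (-0.022, -0.834, -0.552); φ = arcsin(p_z) ≈ -33.48°, λ = atan2(p_y, p_x) ≈ -91.50°.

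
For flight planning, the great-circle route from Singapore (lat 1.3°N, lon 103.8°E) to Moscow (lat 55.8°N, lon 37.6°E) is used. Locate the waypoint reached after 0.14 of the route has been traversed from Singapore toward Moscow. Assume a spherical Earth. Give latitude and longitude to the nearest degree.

Write both endpoints as unit vectors p₁, p₂ with components (cos φ cos λ, cos φ sin λ, sin φ).
The central angle between the endpoints is δ = arccos(p₁·p₂) ≈ 1.323 rad (75.8°).
Interpolate at f = 0.14 with slerp weights a = sin((1−f)δ)/sin δ ≈ 0.936, b = sin(fδ)/sin δ ≈ 0.190.
p = a·p₁ + b·p₂ ≈ (-0.139, 0.974, 0.178); φ = arcsin(p_z) ≈ 10.27°, λ = atan2(p_y, p_x) ≈ 98.10°.

≈ lat 10°N, lon 98°E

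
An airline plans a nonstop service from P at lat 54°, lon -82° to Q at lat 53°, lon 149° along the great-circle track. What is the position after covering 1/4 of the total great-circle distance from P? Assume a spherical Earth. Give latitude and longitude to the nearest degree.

≈ lat 67°, lon -103°

Convert each endpoint to a unit vector on the sphere (x = cos φ cos λ, y = cos φ sin λ, z = sin φ).
The central angle between the endpoints is δ = arccos(p₁·p₂) ≈ 1.133 rad (64.9°).
Interpolate at f = 1/4 with slerp weights a = sin((1−f)δ)/sin δ ≈ 0.829, b = sin(fδ)/sin δ ≈ 0.309.
p = a·p₁ + b·p₂ ≈ (-0.091, -0.387, 0.917); φ = arcsin(p_z) ≈ 66.56°, λ = atan2(p_y, p_x) ≈ -103.28°.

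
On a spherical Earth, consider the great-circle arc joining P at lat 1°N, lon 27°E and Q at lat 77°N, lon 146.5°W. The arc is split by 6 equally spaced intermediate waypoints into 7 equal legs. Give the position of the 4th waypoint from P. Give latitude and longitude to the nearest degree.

≈ lat 59°N, lon 25°E

Convert each endpoint to a unit vector on the sphere (x = cos φ cos λ, y = cos φ sin λ, z = sin φ).
The central angle between the endpoints is δ = arccos(p₁·p₂) ≈ 1.779 rad (101.9°).
Interpolate at f = 4/7 with slerp weights a = sin((1−f)δ)/sin δ ≈ 0.706, b = sin(fδ)/sin δ ≈ 0.869.
p = a·p₁ + b·p₂ ≈ (0.466, 0.212, 0.859); φ = arcsin(p_z) ≈ 59.21°, λ = atan2(p_y, p_x) ≈ 24.52°.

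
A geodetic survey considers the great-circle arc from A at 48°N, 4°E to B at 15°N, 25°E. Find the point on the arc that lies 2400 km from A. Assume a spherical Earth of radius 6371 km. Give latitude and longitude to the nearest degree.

Write both endpoints as unit vectors p₁, p₂ with components (cos φ cos λ, cos φ sin λ, sin φ).
The central angle between the endpoints is δ = arccos(p₁·p₂) ≈ 0.651 rad (37.3°). The total great-circle distance is δ·R ≈ 0.651 × 6371 ≈ 4145 km, so the target fraction is f = 2400/4145 ≈ 0.579.
Interpolate at f ≈ 0.579 with slerp weights a = sin((1−f)δ)/sin δ ≈ 0.447, b = sin(fδ)/sin δ ≈ 0.607.
p = a·p₁ + b·p₂ ≈ (0.830, 0.269, 0.489); φ = arcsin(p_z) ≈ 29.28°, λ = atan2(p_y, p_x) ≈ 17.95°.

≈ 29°N, 18°E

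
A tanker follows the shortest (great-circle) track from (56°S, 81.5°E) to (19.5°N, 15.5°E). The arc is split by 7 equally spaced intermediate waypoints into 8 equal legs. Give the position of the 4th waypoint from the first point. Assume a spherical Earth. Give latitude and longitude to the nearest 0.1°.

The haversine formula gives a central angle δ ≈ 1.633 rad (93.6°) between the endpoints.
Interpolate at f = 4/8 with slerp weights a = sin((1−f)δ)/sin δ ≈ 0.730, b = sin(fδ)/sin δ ≈ 0.730.
p = a·p₁ + b·p₂ ≈ (0.724, 0.588, -0.362); φ = arcsin(p_z) ≈ -21.20°, λ = atan2(p_y, p_x) ≈ 39.09°.

≈ (21.2°S, 39.1°E)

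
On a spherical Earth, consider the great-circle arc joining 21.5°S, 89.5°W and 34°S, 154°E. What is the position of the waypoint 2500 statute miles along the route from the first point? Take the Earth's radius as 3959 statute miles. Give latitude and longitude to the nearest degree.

Write both endpoints as unit vectors p₁, p₂ with components (cos φ cos λ, cos φ sin λ, sin φ).
The central angle between the endpoints is δ = arccos(p₁·p₂) ≈ 1.710 rad (98.0°). The total great-circle distance is δ·R ≈ 1.710 × 3959 ≈ 6772 mi, so the target fraction is f = 2500/6772 ≈ 0.369.
Interpolate at f ≈ 0.369 with slerp weights a = sin((1−f)δ)/sin δ ≈ 0.890, b = sin(fδ)/sin δ ≈ 0.596.
p = a·p₁ + b·p₂ ≈ (-0.437, -0.612, -0.660); φ = arcsin(p_z) ≈ -41.27°, λ = atan2(p_y, p_x) ≈ -125.55°.

≈ 41°S, 126°W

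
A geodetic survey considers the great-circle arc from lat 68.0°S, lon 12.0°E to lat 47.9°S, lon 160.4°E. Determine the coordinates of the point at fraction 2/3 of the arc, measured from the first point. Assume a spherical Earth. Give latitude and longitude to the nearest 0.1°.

Convert each endpoint to a unit vector on the sphere (x = cos φ cos λ, y = cos φ sin λ, z = sin φ).
The central angle between the endpoints is δ = arccos(p₁·p₂) ≈ 1.077 rad (61.7°).
Interpolate at f = 2/3 with slerp weights a = sin((1−f)δ)/sin δ ≈ 0.399, b = sin(fδ)/sin δ ≈ 0.747.
p = a·p₁ + b·p₂ ≈ (-0.326, 0.199, -0.924); φ = arcsin(p_z) ≈ -67.56°, λ = atan2(p_y, p_x) ≈ 148.56°.

≈ lat 67.6°S, lon 148.6°E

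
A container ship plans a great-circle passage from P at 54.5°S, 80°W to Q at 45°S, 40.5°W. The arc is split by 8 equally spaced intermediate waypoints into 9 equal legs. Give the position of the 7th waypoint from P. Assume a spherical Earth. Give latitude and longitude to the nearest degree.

From cos δ = sin φ₁ sin φ₂ + cos φ₁ cos φ₂ cos Δλ, the central angle is δ ≈ 0.468 rad (26.8°).
Interpolate at f = 7/9 with slerp weights a = sin((1−f)δ)/sin δ ≈ 0.230, b = sin(fδ)/sin δ ≈ 0.789.
p = a·p₁ + b·p₂ ≈ (0.448, -0.494, -0.745); φ = arcsin(p_z) ≈ -48.19°, λ = atan2(p_y, p_x) ≈ -47.83°.

≈ 48°S, 48°W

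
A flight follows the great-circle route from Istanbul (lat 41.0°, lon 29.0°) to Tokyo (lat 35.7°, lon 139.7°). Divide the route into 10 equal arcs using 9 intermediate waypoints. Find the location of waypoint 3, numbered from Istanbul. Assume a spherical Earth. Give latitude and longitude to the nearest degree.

Write both endpoints as unit vectors p₁, p₂ with components (cos φ cos λ, cos φ sin λ, sin φ).
The central angle between the endpoints is δ = arccos(p₁·p₂) ≈ 1.404 rad (80.4°).
Interpolate at f = 3/10 with slerp weights a = sin((1−f)δ)/sin δ ≈ 0.844, b = sin(fδ)/sin δ ≈ 0.415.
p = a·p₁ + b·p₂ ≈ (0.300, 0.526, 0.795); φ = arcsin(p_z) ≈ 52.70°, λ = atan2(p_y, p_x) ≈ 60.31°.

≈ lat 53°, lon 60°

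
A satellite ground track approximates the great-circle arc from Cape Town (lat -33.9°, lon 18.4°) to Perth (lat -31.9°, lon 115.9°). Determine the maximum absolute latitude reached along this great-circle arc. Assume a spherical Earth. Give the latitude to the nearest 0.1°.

≈ -44.5°

The great circle lies in the plane with unit normal n̂ = (p₁ × p₂)/|p₁ × p₂|.
Here n̂_z ≈ +0.713; the vertex latitude is φ_max = arccos|n̂_z| ≈ 44.5°.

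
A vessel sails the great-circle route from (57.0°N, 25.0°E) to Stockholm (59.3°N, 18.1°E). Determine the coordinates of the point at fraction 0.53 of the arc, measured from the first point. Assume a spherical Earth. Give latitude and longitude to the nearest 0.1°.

≈ (58.3°N, 21.5°E)

From cos δ = sin φ₁ sin φ₂ + cos φ₁ cos φ₂ cos Δλ, the central angle is δ ≈ 0.075 rad (4.3°).
Interpolate at f = 0.53 with slerp weights a = sin((1−f)δ)/sin δ ≈ 0.470, b = sin(fδ)/sin δ ≈ 0.530.
p = a·p₁ + b·p₂ ≈ (0.490, 0.192, 0.850); φ = arcsin(p_z) ≈ 58.27°, λ = atan2(p_y, p_x) ≈ 21.45°.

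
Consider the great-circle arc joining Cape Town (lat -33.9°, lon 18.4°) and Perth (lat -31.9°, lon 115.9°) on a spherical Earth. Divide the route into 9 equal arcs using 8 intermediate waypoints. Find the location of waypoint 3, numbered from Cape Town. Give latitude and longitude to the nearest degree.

Convert each endpoint to a unit vector on the sphere (x = cos φ cos λ, y = cos φ sin λ, z = sin φ).
The central angle between the endpoints is δ = arccos(p₁·p₂) ≈ 1.367 rad (78.3°).
Interpolate at f = 3/9 with slerp weights a = sin((1−f)δ)/sin δ ≈ 0.807, b = sin(fδ)/sin δ ≈ 0.449.
p = a·p₁ + b·p₂ ≈ (0.469, 0.555, -0.687); φ = arcsin(p_z) ≈ -43.43°, λ = atan2(p_y, p_x) ≈ 49.78°.

≈ lat -43°, lon 50°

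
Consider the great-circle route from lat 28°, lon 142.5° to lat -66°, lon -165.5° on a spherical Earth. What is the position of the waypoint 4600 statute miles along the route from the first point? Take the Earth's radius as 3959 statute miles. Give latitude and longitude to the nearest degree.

≈ lat -35°, lon 164°

Convert each endpoint to a unit vector on the sphere (x = cos φ cos λ, y = cos φ sin λ, z = sin φ).
The central angle between the endpoints is δ = arccos(p₁·p₂) ≈ 1.780 rad (102.0°). The total great-circle distance is δ·R ≈ 1.780 × 3959 ≈ 7047 mi, so the target fraction is f = 4600/7047 ≈ 0.653.
Interpolate at f ≈ 0.653 with slerp weights a = sin((1−f)δ)/sin δ ≈ 0.592, b = sin(fδ)/sin δ ≈ 0.938.
p = a·p₁ + b·p₂ ≈ (-0.784, 0.223, -0.579); φ = arcsin(p_z) ≈ -35.36°, λ = atan2(p_y, p_x) ≈ 164.13°.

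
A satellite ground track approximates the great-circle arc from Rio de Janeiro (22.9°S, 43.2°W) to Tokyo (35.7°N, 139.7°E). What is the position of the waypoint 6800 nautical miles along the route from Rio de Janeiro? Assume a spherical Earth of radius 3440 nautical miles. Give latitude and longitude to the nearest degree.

≈ 80°N, 137°W

Convert each endpoint to a unit vector on the sphere (x = cos φ cos λ, y = cos φ sin λ, z = sin φ).
The central angle between the endpoints is δ = arccos(p₁·p₂) ≈ 2.914 rad (167.0°). The total great-circle distance is δ·R ≈ 2.914 × 3440 ≈ 10024 nmi, so the target fraction is f = 6800/10024 ≈ 0.678.
Interpolate at f ≈ 0.678 with slerp weights a = sin((1−f)δ)/sin δ ≈ 3.570, b = sin(fδ)/sin δ ≈ 4.070.
p = a·p₁ + b·p₂ ≈ (-0.123, -0.114, 0.986); φ = arcsin(p_z) ≈ 80.35°, λ = atan2(p_y, p_x) ≈ -137.39°.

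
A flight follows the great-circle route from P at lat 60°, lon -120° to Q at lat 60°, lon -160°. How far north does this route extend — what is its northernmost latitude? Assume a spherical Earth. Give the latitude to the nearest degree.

≈ 62°

The great circle lies in the plane with unit normal n̂ = (p₁ × p₂)/|p₁ × p₂|.
Here n̂_z ≈ -0.477; the vertex latitude is φ_max = arccos|n̂_z| ≈ 61.5°.
Check via Clairaut: cos φ_max = |cos φ₁| · sin C = cos(60.0°)·sin(72.5°) ≈ 0.477, again giving ≈ 61.5°.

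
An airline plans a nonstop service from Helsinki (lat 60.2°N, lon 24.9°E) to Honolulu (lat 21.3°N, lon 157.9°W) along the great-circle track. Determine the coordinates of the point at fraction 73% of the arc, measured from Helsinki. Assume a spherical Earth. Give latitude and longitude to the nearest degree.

≈ lat 48°N, lon 159°W

Convert each endpoint to a unit vector on the sphere (x = cos φ cos λ, y = cos φ sin λ, z = sin φ).
The central angle between the endpoints is δ = arccos(p₁·p₂) ≈ 1.719 rad (98.5°).
Interpolate at f = 0.73 with slerp weights a = sin((1−f)δ)/sin δ ≈ 0.452, b = sin(fδ)/sin δ ≈ 0.961.
p = a·p₁ + b·p₂ ≈ (-0.626, -0.242, 0.742); φ = arcsin(p_z) ≈ 47.88°, λ = atan2(p_y, p_x) ≈ -158.84°.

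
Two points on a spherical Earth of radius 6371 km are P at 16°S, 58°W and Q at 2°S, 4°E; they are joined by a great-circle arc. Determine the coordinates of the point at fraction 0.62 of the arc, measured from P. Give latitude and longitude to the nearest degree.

≈ 9°S, 19°W

The haversine formula gives a central angle δ ≈ 1.092 rad (62.6°) between the endpoints.
Interpolate at f = 0.62 with slerp weights a = sin((1−f)δ)/sin δ ≈ 0.454, b = sin(fδ)/sin δ ≈ 0.706.
p = a·p₁ + b·p₂ ≈ (0.935, -0.321, -0.150); φ = arcsin(p_z) ≈ -8.62°, λ = atan2(p_y, p_x) ≈ -18.95°.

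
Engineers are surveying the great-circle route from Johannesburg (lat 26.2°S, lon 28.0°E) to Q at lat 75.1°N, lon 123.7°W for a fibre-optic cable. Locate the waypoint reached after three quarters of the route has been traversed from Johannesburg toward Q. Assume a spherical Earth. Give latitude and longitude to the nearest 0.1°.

From cos δ = sin φ₁ sin φ₂ + cos φ₁ cos φ₂ cos Δλ, the central angle is δ ≈ 2.252 rad (129.0°).
Interpolate at f = 3/4 with slerp weights a = sin((1−f)δ)/sin δ ≈ 0.687, b = sin(fδ)/sin δ ≈ 1.278.
p = a·p₁ + b·p₂ ≈ (0.362, 0.016, 0.932); φ = arcsin(p_z) ≈ 68.76°, λ = atan2(p_y, p_x) ≈ 2.53°.

≈ lat 68.8°N, lon 2.5°E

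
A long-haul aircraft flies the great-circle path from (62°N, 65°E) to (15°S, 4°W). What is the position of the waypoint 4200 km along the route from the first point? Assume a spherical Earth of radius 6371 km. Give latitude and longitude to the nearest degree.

≈ (35°N, 22°E)

Write both endpoints as unit vectors p₁, p₂ with components (cos φ cos λ, cos φ sin λ, sin φ).
The central angle between the endpoints is δ = arccos(p₁·p₂) ≈ 1.637 rad (93.8°). The total great-circle distance is δ·R ≈ 1.637 × 6371 ≈ 10428 km, so the target fraction is f = 4200/10428 ≈ 0.403.
Interpolate at f ≈ 0.403 with slerp weights a = sin((1−f)δ)/sin δ ≈ 0.831, b = sin(fδ)/sin δ ≈ 0.614.
p = a·p₁ + b·p₂ ≈ (0.756, 0.312, 0.575); φ = arcsin(p_z) ≈ 35.09°, λ = atan2(p_y, p_x) ≈ 22.43°.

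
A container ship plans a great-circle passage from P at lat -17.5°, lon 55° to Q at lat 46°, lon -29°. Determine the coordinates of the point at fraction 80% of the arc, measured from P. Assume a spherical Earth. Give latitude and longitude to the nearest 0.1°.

≈ lat 37.7°, lon -4.9°

The haversine formula gives a central angle δ ≈ 1.718 rad (98.5°) between the endpoints.
Interpolate at f = 0.80 with slerp weights a = sin((1−f)δ)/sin δ ≈ 0.341, b = sin(fδ)/sin δ ≈ 0.992.
p = a·p₁ + b·p₂ ≈ (0.789, -0.068, 0.611); φ = arcsin(p_z) ≈ 37.65°, λ = atan2(p_y, p_x) ≈ -4.91°.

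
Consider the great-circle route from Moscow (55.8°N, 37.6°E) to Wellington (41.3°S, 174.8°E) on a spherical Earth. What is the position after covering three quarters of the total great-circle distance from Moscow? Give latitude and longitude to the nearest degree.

≈ (13°S, 148°E)

The haversine formula gives a central angle δ ≈ 2.598 rad (148.8°) between the endpoints.
Interpolate at f = 3/4 with slerp weights a = sin((1−f)δ)/sin δ ≈ 1.169, b = sin(fδ)/sin δ ≈ 1.796.
p = a·p₁ + b·p₂ ≈ (-0.824, 0.523, -0.219); φ = arcsin(p_z) ≈ -12.66°, λ = atan2(p_y, p_x) ≈ 147.58°.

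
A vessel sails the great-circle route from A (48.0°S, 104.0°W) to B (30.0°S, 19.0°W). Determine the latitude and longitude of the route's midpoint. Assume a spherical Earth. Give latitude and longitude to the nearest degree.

≈ (47°S, 55°W)

The haversine formula gives a central angle δ ≈ 1.135 rad (65.0°) between the endpoints.
Interpolate at f = 1/2 with slerp weights a = sin((1−f)δ)/sin δ ≈ 0.593, b = sin(fδ)/sin δ ≈ 0.593.
p = a·p₁ + b·p₂ ≈ (0.390, -0.552, -0.737); φ = arcsin(p_z) ≈ -47.49°, λ = atan2(p_y, p_x) ≈ -54.80°.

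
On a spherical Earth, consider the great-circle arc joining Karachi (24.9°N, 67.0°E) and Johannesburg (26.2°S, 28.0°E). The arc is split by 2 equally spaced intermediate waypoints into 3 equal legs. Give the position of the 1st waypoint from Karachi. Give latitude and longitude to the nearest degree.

≈ 8°N, 54°E

Write both endpoints as unit vectors p₁, p₂ with components (cos φ cos λ, cos φ sin λ, sin φ).
The central angle between the endpoints is δ = arccos(p₁·p₂) ≈ 1.108 rad (63.5°).
Interpolate at f = 1/3 with slerp weights a = sin((1−f)δ)/sin δ ≈ 0.752, b = sin(fδ)/sin δ ≈ 0.403.
p = a·p₁ + b·p₂ ≈ (0.586, 0.798, 0.139); φ = arcsin(p_z) ≈ 7.97°, λ = atan2(p_y, p_x) ≈ 53.70°.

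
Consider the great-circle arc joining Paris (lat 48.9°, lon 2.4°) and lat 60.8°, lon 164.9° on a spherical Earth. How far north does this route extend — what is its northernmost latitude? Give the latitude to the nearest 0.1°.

The great circle lies in the plane with unit normal n̂ = (p₁ × p₂)/|p₁ × p₂|.
Here n̂_z ≈ +0.103; the vertex latitude is φ_max = arccos|n̂_z| ≈ 84.1°.

≈ 84.1°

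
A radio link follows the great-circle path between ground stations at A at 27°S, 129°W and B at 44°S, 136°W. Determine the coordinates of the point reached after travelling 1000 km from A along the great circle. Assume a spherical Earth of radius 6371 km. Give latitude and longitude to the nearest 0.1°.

From cos δ = sin φ₁ sin φ₂ + cos φ₁ cos φ₂ cos Δλ, the central angle is δ ≈ 0.313 rad (17.9°). The total great-circle distance is δ·R ≈ 0.313 × 6371 ≈ 1992 km, so the target fraction is f = 1000/1992 ≈ 0.502.
Interpolate at f ≈ 0.502 with slerp weights a = sin((1−f)δ)/sin δ ≈ 0.504, b = sin(fδ)/sin δ ≈ 0.508.
p = a·p₁ + b·p₂ ≈ (-0.546, -0.603, -0.582); φ = arcsin(p_z) ≈ -35.59°, λ = atan2(p_y, p_x) ≈ -132.14°.

≈ 35.6°S, 132.1°W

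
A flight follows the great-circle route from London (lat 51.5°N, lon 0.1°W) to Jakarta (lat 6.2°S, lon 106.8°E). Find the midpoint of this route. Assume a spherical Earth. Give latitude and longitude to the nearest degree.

From cos δ = sin φ₁ sin φ₂ + cos φ₁ cos φ₂ cos Δλ, the central angle is δ ≈ 1.838 rad (105.3°).
Interpolate at f = 1/2 with slerp weights a = sin((1−f)δ)/sin δ ≈ 0.824, b = sin(fδ)/sin δ ≈ 0.824.
p = a·p₁ + b·p₂ ≈ (0.276, 0.784, 0.556); φ = arcsin(p_z) ≈ 33.79°, λ = atan2(p_y, p_x) ≈ 70.58°.

≈ lat 34°N, lon 71°E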